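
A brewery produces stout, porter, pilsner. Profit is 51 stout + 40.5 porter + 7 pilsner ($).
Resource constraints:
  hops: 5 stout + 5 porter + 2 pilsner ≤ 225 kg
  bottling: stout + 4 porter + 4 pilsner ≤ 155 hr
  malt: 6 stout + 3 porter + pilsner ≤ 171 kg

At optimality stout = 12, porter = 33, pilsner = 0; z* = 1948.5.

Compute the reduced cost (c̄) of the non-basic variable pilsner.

At the optimum: hops uses 225 of 225 (binding); bottling uses 144 of 155 (slack = 11); malt uses 171 of 171 (binding).
Slack constraints have shadow price 0 (complementary slackness).
Dual feasibility on the basic columns requires 5·y_hops + 6·y_malt = 51, 5·y_hops + 3·y_malt = 40.5.
→ y_hops = 6 and y_malt = 3.5.
Reduced cost of pilsner: c₃ − yᵀa₃ = 7 − (6·2 + 3.5·1) = 7 − 15.5 = -8.5.

-8.5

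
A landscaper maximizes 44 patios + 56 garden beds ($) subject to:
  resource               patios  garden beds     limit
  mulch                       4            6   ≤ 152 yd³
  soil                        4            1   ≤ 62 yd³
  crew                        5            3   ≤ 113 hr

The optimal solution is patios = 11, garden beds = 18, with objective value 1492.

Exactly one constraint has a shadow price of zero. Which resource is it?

crew

mulch: 152/152 (binding)
soil: 62/62 (binding)
crew: 109/113 (slack 4)
By complementary slackness, a constraint with positive slack has shadow price 0 → crew.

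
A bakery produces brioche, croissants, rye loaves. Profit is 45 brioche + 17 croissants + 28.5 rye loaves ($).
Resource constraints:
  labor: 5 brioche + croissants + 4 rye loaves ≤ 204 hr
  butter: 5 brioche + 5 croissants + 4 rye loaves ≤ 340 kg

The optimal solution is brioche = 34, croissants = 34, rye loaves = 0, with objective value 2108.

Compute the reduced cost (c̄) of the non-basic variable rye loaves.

Check each constraint at x*: labor 204/204 (tight); butter 340/340 (tight).
The binding rows give the dual system: 5·y_labor + 5·y_butter = 45 and 1·y_labor + 5·y_butter = 17.
Solving: y_labor = 7, y_butter = 2.
Reduced cost of rye loaves: c₃ − yᵀa₃ = 28.5 − (7·4 + 2·4) = 28.5 − 36 = -7.5.

-7.5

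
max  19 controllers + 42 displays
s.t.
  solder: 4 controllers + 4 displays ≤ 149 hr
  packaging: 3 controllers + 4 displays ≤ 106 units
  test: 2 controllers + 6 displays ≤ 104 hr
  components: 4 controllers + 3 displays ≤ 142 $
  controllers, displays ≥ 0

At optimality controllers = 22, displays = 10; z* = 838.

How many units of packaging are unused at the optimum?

0

packaging used = 3·22 + 4·10 = 106; slack = 106 − 106 = 0.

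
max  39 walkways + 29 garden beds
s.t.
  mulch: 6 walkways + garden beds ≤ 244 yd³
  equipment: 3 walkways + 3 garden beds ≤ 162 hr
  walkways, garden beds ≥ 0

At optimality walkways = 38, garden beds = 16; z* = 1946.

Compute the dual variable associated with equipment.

Check each constraint at x*: mulch 244/244 (tight); equipment 162/162 (tight).
From A_Bᵀ y = c: 6·y_mulch + 3·y_equipment = 39; 1·y_mulch + 3·y_equipment = 29.
Solving: y_mulch = 2, y_equipment = 9.
Shadow price of equipment = 9.

9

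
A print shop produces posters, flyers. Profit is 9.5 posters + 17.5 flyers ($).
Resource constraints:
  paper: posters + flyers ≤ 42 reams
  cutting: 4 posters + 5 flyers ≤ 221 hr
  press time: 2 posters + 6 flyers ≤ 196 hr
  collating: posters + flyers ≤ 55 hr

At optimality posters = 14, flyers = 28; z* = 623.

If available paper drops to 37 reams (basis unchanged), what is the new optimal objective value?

595.5

Binding: paper and press time. Non-binding: cutting (25 unused), collating (13 unused).
Since cutting, collating are not tight, their duals are 0.
Dual feasibility on the basic columns requires 1·y_paper + 2·y_press time = 9.5, 1·y_paper + 6·y_press time = 17.5.
→ y_paper = 5.5 and y_press time = 2.
Δz = y_paper·Δb = 5.5 × (-5) = -27.5, so new z* = 623 − 27.5 = 595.5.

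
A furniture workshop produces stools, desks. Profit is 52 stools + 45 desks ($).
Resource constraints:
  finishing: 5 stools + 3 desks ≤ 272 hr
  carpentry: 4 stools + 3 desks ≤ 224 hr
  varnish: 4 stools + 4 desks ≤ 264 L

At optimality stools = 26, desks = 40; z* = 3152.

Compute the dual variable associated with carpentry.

Binding: carpentry and varnish. Non-binding: finishing (22 unused).
Slack constraints have shadow price 0 (complementary slackness).
Dual feasibility on the basic columns requires 4·y_carpentry + 4·y_varnish = 52, 3·y_carpentry + 4·y_varnish = 45.
Solving: y_carpentry = 7, y_varnish = 6.
Shadow price of carpentry = 7.

7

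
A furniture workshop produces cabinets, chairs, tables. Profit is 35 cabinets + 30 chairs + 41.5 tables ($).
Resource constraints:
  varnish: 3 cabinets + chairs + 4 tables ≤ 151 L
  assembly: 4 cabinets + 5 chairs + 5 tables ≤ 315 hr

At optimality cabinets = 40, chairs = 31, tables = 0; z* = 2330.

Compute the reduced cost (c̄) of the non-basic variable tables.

Check each constraint at x*: varnish 151/151 (tight); assembly 315/315 (tight).
The binding rows give the dual system: 3·y_varnish + 4·y_assembly = 35 and 1·y_varnish + 5·y_assembly = 30.
→ y_varnish = 5 and y_assembly = 5.
Reduced cost of tables: c₃ − yᵀa₃ = 41.5 − (5·4 + 5·5) = 41.5 − 45 = -3.5.

-3.5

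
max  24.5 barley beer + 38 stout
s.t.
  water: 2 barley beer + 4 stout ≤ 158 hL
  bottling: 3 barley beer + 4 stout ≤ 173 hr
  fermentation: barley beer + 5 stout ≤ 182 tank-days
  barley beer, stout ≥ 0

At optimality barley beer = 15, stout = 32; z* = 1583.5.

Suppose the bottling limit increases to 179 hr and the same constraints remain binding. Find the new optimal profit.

1616.5

Check each constraint at x*: water 158/158 (tight); bottling 173/173 (tight); fermentation 175/182 (slack 7).
Since fermentation is not tight, its dual is 0.
Dual feasibility on the basic columns requires 2·y_water + 3·y_bottling = 24.5, 4·y_water + 4·y_bottling = 38.
Solving: y_water = 4, y_bottling = 5.5.
Δz = y_bottling·Δb = 5.5 × (6) = 33, so new z* = 1583.5 + 33 = 1616.5.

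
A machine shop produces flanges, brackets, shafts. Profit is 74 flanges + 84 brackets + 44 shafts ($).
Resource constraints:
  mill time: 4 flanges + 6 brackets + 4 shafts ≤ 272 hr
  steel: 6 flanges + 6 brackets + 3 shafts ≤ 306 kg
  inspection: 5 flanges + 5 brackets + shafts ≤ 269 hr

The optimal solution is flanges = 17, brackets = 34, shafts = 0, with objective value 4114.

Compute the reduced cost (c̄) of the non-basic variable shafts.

-3

Binding: mill time and steel. Non-binding: inspection (14 unused).
By complementary slackness, y = 0 for the non-binding constraint.
The binding rows give the dual system: 4·y_mill time + 6·y_steel = 74 and 6·y_mill time + 6·y_steel = 84.
→ y_mill time = 5 and y_steel = 9.
Reduced cost of shafts: c₃ − yᵀa₃ = 44 − (5·4 + 9·3) = 44 − 47 = -3.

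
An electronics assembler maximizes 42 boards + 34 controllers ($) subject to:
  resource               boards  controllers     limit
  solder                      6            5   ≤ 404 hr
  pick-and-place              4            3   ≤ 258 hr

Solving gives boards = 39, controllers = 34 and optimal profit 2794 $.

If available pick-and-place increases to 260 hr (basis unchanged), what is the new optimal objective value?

Both solder and pick-and-place are binding at x*.
The binding rows give the dual system: 6·y_solder + 4·y_pick-and-place = 42 and 5·y_solder + 3·y_pick-and-place = 34.
This yields shadow prices y_solder = 5, y_pick-and-place = 3.
Δz = y_pick-and-place·Δb = 3 × (2) = 6, so new z* = 2794 + 6 = 2800.

2800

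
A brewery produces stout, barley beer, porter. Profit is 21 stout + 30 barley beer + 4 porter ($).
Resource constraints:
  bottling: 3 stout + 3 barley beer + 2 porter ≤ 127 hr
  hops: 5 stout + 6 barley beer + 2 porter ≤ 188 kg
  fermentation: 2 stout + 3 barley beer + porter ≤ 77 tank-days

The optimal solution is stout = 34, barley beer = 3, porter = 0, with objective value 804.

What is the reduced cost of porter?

-6

At the optimum: bottling uses 111 of 127 (slack = 16); hops uses 188 of 188 (binding); fermentation uses 77 of 77 (binding).
By complementary slackness, y = 0 for the non-binding constraint.
The binding rows give the dual system: 5·y_hops + 2·y_fermentation = 21 and 6·y_hops + 3·y_fermentation = 30.
→ y_hops = 1 and y_fermentation = 8.
Reduced cost of porter: c₃ − yᵀa₃ = 4 − (1·2 + 8·1) = 4 − 10 = -6.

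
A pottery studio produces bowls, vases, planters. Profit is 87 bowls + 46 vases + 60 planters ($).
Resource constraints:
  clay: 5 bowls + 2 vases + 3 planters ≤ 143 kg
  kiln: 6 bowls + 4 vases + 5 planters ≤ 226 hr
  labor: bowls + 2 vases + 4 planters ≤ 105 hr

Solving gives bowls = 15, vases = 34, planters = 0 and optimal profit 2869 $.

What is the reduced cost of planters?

At the optimum: clay uses 143 of 143 (binding); kiln uses 226 of 226 (binding); labor uses 83 of 105 (slack = 22).
Since labor is not tight, its dual is 0.
From A_Bᵀ y = c: 5·y_clay + 6·y_kiln = 87; 2·y_clay + 4·y_kiln = 46.
Solving: y_clay = 9, y_kiln = 7.
Reduced cost of planters: c₃ − yᵀa₃ = 60 − (9·3 + 7·5) = 60 − 62 = -2.

-2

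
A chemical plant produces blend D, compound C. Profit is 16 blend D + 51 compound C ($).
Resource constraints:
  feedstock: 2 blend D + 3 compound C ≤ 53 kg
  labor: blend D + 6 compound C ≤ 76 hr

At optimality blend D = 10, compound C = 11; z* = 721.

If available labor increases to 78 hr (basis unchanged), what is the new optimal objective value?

Both feedstock and labor are binding at x*.
The binding rows give the dual system: 2·y_feedstock + 1·y_labor = 16 and 3·y_feedstock + 6·y_labor = 51.
Solving: y_feedstock = 5, y_labor = 6.
Δz = y_labor·Δb = 6 × (2) = 12, so new z* = 721 + 12 = 733.

733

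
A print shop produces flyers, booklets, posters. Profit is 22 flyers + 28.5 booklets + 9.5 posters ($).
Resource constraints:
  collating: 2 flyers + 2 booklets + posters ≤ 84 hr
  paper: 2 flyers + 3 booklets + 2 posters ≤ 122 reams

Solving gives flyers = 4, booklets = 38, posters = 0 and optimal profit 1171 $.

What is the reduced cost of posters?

Both collating and paper are binding at x*.
Dual feasibility on the basic columns requires 2·y_collating + 2·y_paper = 22, 2·y_collating + 3·y_paper = 28.5.
Solving: y_collating = 4.5, y_paper = 6.5.
Reduced cost of posters: c₃ − yᵀa₃ = 9.5 − (4.5·1 + 6.5·2) = 9.5 − 17.5 = -8.

-8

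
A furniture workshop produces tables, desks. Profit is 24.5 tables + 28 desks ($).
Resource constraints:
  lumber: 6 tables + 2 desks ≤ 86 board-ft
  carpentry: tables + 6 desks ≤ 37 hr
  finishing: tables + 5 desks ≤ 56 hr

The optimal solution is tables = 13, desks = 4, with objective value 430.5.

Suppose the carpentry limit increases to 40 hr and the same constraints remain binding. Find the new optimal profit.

Check each constraint at x*: lumber 86/86 (tight); carpentry 37/37 (tight); finishing 33/56 (slack 23).
Since finishing is not tight, its dual is 0.
From A_Bᵀ y = c: 6·y_lumber + 1·y_carpentry = 24.5; 2·y_lumber + 6·y_carpentry = 28.
Solving: y_lumber = 3.5, y_carpentry = 3.5.
Δz = y_carpentry·Δb = 3.5 × (3) = 10.5, so new z* = 430.5 + 10.5 = 441.

441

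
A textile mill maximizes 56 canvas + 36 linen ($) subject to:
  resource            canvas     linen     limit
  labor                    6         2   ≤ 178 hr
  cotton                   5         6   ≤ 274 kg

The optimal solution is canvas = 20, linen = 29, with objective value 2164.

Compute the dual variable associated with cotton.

4

At the optimum: labor uses 178 of 178 (binding); cotton uses 274 of 274 (binding).
From A_Bᵀ y = c: 6·y_labor + 5·y_cotton = 56; 2·y_labor + 6·y_cotton = 36.
→ y_labor = 6 and y_cotton = 4.
Shadow price of cotton = 4.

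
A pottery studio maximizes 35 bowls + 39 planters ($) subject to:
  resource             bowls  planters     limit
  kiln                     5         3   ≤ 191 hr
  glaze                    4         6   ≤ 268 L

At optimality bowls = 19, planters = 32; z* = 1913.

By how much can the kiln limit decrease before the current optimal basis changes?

57

Binding constraints: kiln, glaze. The basis is B = [[5,3],[4,6]] with det 18.
Per unit decrease in kiln, x* moves by d = (-0.3333, 0.2222).
The basis stays optimal until bowls reaches 0; allowable decrease = 57 hr.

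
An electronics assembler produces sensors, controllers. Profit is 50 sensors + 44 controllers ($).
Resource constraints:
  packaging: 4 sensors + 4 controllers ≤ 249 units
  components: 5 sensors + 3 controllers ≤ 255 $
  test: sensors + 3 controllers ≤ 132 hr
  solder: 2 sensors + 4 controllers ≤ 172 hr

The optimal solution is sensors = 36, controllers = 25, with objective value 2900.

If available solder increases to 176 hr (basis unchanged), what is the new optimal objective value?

2920

Check each constraint at x*: packaging 244/249 (slack 5); components 255/255 (tight); test 111/132 (slack 21); solder 172/172 (tight).
Slack constraints have shadow price 0 (complementary slackness).
From A_Bᵀ y = c: 5·y_components + 2·y_solder = 50; 3·y_components + 4·y_solder = 44.
→ y_components = 8 and y_solder = 5.
Δz = y_solder·Δb = 5 × (4) = 20, so new z* = 2900 + 20 = 2920.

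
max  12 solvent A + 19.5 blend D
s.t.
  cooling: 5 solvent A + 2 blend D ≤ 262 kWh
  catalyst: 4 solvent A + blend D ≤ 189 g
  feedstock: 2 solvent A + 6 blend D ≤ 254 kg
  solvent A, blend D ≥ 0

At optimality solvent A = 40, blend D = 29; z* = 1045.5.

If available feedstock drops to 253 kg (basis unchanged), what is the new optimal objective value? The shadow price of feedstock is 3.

Δb = -1, so new z* = 1045.5 + (3)·(-1) = 1045.5 − 3 = 1042.5.

1042.5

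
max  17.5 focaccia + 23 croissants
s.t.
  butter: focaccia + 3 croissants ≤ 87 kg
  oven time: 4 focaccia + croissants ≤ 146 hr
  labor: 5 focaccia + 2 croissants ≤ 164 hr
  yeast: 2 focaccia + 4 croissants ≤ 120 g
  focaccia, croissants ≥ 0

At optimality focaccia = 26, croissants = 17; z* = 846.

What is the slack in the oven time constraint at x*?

oven time used = 4·26 + 1·17 = 121; slack = 146 − 121 = 25.

25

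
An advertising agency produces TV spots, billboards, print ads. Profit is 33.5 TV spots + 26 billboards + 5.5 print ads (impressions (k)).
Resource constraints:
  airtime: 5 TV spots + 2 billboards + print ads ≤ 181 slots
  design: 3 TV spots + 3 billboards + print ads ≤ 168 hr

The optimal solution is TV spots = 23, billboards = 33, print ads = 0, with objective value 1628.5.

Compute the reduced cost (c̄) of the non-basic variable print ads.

At the optimum: airtime uses 181 of 181 (binding); design uses 168 of 168 (binding).
Dual feasibility on the basic columns requires 5·y_airtime + 3·y_design = 33.5, 2·y_airtime + 3·y_design = 26.
→ y_airtime = 2.5 and y_design = 7.
Reduced cost of print ads: c₃ − yᵀa₃ = 5.5 − (2.5·1 + 7·1) = 5.5 − 9.5 = -4.

-4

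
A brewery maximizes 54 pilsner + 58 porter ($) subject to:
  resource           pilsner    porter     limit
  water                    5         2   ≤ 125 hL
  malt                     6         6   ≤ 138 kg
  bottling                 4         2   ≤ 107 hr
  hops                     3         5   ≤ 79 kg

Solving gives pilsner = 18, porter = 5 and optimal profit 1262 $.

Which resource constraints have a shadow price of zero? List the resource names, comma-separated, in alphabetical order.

bottling, water

water: 100/125 (slack 25)
malt: 138/138 (binding)
bottling: 82/107 (slack 25)
hops: 79/79 (binding)
By complementary slackness, a constraint with positive slack has shadow price 0 → bottling, water.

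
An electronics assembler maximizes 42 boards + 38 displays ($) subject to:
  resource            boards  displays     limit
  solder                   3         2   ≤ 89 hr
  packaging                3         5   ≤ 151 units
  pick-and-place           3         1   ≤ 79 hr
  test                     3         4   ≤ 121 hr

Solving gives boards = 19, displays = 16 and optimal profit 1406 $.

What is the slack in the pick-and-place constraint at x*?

6

pick-and-place used = 3·19 + 1·16 = 73; slack = 79 − 73 = 6.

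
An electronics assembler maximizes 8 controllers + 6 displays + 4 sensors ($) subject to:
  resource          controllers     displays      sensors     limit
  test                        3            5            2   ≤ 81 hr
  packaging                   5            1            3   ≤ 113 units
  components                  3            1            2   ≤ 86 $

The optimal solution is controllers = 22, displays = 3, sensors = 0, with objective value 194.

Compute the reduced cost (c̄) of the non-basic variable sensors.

At the optimum: test uses 81 of 81 (binding); packaging uses 113 of 113 (binding); components uses 69 of 86 (slack = 17).
By complementary slackness, y = 0 for the non-binding constraint.
The binding rows give the dual system: 3·y_test + 5·y_packaging = 8 and 5·y_test + 1·y_packaging = 6.
→ y_test = 1 and y_packaging = 1.
Reduced cost of sensors: c₃ − yᵀa₃ = 4 − (1·2 + 1·3) = 4 − 5 = -1.

-1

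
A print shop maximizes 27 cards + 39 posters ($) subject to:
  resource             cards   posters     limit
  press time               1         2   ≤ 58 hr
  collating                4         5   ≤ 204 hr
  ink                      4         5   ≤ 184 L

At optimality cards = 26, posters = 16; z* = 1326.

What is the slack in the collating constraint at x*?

collating used = 4·26 + 5·16 = 184; slack = 204 − 184 = 20.

20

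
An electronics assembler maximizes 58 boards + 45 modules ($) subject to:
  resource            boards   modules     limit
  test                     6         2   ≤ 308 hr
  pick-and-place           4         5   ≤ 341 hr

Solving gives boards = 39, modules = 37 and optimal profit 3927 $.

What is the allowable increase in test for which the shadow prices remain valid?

203.5

Binding constraints: test, pick-and-place. The basis is B = [[6,2],[4,5]] with det 22.
Per unit increase in test, x* moves by d = (0.2273, -0.1818).
The basis stays optimal until modules reaches 0; allowable increase = 203.5 hr.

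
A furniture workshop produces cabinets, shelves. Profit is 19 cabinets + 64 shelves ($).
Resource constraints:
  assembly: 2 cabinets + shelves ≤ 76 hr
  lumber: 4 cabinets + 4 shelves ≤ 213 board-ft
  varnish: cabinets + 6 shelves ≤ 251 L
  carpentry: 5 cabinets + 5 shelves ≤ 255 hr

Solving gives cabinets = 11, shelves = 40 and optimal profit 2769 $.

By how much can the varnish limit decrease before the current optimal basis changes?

70

Binding constraints: varnish, carpentry. The basis is B = [[1,6],[5,5]] with det -25.
Per unit decrease in varnish, x* moves by d = (0.2, -0.2).
The basis stays optimal until assembly becomes binding; allowable decrease = 70 L.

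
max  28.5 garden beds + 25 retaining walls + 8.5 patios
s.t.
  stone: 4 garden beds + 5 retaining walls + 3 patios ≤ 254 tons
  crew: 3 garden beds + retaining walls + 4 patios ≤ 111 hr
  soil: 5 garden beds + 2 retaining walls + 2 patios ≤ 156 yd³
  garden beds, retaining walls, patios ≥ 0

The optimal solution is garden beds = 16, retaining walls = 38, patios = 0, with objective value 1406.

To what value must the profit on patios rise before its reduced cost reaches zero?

17

Check each constraint at x*: stone 254/254 (tight); crew 86/111 (slack 25); soil 156/156 (tight).
By complementary slackness, y = 0 for the non-binding constraint.
Dual feasibility on the basic columns requires 4·y_stone + 5·y_soil = 28.5, 5·y_stone + 2·y_soil = 25.
This yields shadow prices y_stone = 4, y_soil = 2.5.
patios enters the basis when its profit ≥ yᵀa₃ = 4·3 + 2.5·2 = 17.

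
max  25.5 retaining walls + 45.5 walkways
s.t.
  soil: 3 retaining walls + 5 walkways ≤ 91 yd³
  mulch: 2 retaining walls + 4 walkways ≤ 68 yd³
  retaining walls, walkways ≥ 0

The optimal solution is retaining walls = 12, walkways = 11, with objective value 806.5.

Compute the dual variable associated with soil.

5.5

Check each constraint at x*: soil 91/91 (tight); mulch 68/68 (tight).
The binding rows give the dual system: 3·y_soil + 2·y_mulch = 25.5 and 5·y_soil + 4·y_mulch = 45.5.
This yields shadow prices y_soil = 5.5, y_mulch = 4.5.
Shadow price of soil = 5.5.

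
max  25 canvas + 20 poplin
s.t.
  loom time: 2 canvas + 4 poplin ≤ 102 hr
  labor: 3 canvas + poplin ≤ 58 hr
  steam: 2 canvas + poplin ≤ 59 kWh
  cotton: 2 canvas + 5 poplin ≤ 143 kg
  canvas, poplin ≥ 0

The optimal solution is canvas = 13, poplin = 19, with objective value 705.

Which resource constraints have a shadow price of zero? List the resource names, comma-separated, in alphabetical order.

cotton, steam

loom time: 102/102 (binding)
labor: 58/58 (binding)
steam: 45/59 (slack 14)
cotton: 121/143 (slack 22)
By complementary slackness, a constraint with positive slack has shadow price 0 → cotton, steam.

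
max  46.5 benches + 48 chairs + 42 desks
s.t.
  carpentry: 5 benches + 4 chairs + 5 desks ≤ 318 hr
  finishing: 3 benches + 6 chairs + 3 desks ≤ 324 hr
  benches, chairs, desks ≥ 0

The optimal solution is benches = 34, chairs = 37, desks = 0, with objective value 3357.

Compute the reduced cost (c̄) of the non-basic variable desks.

-4.5

At the optimum: carpentry uses 318 of 318 (binding); finishing uses 324 of 324 (binding).
Dual feasibility on the basic columns requires 5·y_carpentry + 3·y_finishing = 46.5, 4·y_carpentry + 6·y_finishing = 48.
Solving: y_carpentry = 7.5, y_finishing = 3.
Reduced cost of desks: c₃ − yᵀa₃ = 42 − (7.5·5 + 3·3) = 42 − 46.5 = -4.5.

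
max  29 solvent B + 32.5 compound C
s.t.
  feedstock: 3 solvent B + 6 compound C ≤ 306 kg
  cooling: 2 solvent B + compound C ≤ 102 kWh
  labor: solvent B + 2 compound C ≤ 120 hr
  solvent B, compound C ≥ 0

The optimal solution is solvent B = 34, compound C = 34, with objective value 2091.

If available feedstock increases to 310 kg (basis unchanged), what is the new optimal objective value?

2107

Binding: feedstock and cooling. Non-binding: labor (18 unused).
By complementary slackness, y = 0 for the non-binding constraint.
The binding rows give the dual system: 3·y_feedstock + 2·y_cooling = 29 and 6·y_feedstock + 1·y_cooling = 32.5.
→ y_feedstock = 4 and y_cooling = 8.5.
Δz = y_feedstock·Δb = 4 × (4) = 16, so new z* = 2091 + 16 = 2107.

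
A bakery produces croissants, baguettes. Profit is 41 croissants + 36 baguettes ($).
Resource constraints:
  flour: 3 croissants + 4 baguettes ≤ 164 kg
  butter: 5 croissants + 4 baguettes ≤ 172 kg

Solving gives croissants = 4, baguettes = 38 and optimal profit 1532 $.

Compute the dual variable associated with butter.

Both flour and butter are binding at x*.
Dual feasibility on the basic columns requires 3·y_flour + 5·y_butter = 41, 4·y_flour + 4·y_butter = 36.
This yields shadow prices y_flour = 2, y_butter = 7.
Shadow price of butter = 7.

7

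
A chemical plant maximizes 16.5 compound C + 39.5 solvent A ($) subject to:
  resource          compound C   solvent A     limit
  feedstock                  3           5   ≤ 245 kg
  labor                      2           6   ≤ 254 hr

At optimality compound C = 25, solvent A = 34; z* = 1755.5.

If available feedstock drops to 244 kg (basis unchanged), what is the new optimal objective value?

1753

Check each constraint at x*: feedstock 245/245 (tight); labor 254/254 (tight).
From A_Bᵀ y = c: 3·y_feedstock + 2·y_labor = 16.5; 5·y_feedstock + 6·y_labor = 39.5.
This yields shadow prices y_feedstock = 2.5, y_labor = 4.5.
Δz = y_feedstock·Δb = 2.5 × (-1) = -2.5, so new z* = 1755.5 − 2.5 = 1753.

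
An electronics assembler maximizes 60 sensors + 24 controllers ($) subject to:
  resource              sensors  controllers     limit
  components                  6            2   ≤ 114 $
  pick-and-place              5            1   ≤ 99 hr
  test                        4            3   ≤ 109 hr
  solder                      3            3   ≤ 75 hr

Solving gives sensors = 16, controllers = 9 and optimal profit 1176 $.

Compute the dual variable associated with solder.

2

Binding: components and solder. Non-binding: pick-and-place (10 unused), test (18 unused).
Slack constraints have shadow price 0 (complementary slackness).
Dual feasibility on the basic columns requires 6·y_components + 3·y_solder = 60, 2·y_components + 3·y_solder = 24.
→ y_components = 9 and y_solder = 2.
Shadow price of solder = 2.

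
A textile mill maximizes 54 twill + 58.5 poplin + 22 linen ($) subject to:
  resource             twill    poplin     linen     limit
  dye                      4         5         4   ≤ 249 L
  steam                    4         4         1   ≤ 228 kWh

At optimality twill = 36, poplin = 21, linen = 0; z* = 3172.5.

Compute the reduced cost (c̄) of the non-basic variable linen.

Check each constraint at x*: dye 249/249 (tight); steam 228/228 (tight).
The binding rows give the dual system: 4·y_dye + 4·y_steam = 54 and 5·y_dye + 4·y_steam = 58.5.
→ y_dye = 4.5 and y_steam = 9.
Reduced cost of linen: c₃ − yᵀa₃ = 22 − (4.5·4 + 9·1) = 22 − 27 = -5.

-5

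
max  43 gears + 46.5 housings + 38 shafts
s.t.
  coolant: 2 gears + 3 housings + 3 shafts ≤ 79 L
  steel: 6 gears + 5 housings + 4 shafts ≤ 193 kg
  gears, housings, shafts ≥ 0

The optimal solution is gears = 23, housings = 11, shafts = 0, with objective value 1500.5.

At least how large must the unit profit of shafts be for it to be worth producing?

Check each constraint at x*: coolant 79/79 (tight); steel 193/193 (tight).
Dual feasibility on the basic columns requires 2·y_coolant + 6·y_steel = 43, 3·y_coolant + 5·y_steel = 46.5.
→ y_coolant = 8 and y_steel = 4.5.
shafts enters the basis when its profit ≥ yᵀa₃ = 8·3 + 4.5·4 = 42.

42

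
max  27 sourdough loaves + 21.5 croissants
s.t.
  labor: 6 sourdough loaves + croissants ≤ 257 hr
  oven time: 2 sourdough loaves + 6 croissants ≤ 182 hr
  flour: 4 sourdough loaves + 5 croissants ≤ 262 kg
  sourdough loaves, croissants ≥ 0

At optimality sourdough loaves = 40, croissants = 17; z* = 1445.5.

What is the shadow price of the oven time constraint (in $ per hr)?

3

Binding: labor and oven time. Non-binding: flour (17 unused).
Slack constraints have shadow price 0 (complementary slackness).
The binding rows give the dual system: 6·y_labor + 2·y_oven time = 27 and 1·y_labor + 6·y_oven time = 21.5.
This yields shadow prices y_labor = 3.5, y_oven time = 3.
Shadow price of oven time = 3.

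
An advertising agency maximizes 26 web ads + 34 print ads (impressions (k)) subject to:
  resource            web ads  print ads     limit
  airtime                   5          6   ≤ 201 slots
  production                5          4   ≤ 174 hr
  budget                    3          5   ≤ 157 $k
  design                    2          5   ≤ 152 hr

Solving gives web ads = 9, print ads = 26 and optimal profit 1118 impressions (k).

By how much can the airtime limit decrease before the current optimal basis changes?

Binding constraints: airtime, budget. The basis is B = [[5,6],[3,5]] with det 7.
Per unit decrease in airtime, x* moves by d = (-0.7143, 0.4286).
The basis stays optimal until design becomes binding; allowable decrease = 5.6 slots.

5.6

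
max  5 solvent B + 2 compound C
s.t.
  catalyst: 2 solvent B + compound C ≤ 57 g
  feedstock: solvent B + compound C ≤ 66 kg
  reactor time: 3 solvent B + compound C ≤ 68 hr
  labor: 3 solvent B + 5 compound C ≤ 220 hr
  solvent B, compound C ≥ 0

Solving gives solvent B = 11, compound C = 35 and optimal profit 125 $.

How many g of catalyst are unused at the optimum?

catalyst used = 2·11 + 1·35 = 57; slack = 57 − 57 = 0.

0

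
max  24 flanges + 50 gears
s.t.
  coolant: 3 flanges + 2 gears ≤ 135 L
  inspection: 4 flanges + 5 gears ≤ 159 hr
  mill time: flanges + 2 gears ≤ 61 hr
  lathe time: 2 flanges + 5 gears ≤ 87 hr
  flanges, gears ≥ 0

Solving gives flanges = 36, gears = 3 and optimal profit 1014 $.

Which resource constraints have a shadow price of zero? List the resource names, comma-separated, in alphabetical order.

coolant: 114/135 (slack 21)
inspection: 159/159 (binding)
mill time: 42/61 (slack 19)
lathe time: 87/87 (binding)
By complementary slackness, a constraint with positive slack has shadow price 0 → coolant, mill time.

coolant, mill time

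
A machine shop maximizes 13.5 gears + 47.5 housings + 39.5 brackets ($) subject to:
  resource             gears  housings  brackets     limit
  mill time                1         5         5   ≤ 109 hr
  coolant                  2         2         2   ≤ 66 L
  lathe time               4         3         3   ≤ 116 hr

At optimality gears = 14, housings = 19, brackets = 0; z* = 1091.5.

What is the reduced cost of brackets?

At the optimum: mill time uses 109 of 109 (binding); coolant uses 66 of 66 (binding); lathe time uses 113 of 116 (slack = 3).
By complementary slackness, y = 0 for the non-binding constraint.
From A_Bᵀ y = c: 1·y_mill time + 2·y_coolant = 13.5; 5·y_mill time + 2·y_coolant = 47.5.
This yields shadow prices y_mill time = 8.5, y_coolant = 2.5.
Reduced cost of brackets: c₃ − yᵀa₃ = 39.5 − (8.5·5 + 2.5·2) = 39.5 − 47.5 = -8.

-8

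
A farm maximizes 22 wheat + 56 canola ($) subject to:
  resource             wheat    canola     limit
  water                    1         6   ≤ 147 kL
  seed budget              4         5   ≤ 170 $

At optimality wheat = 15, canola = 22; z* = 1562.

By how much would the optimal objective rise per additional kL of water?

6

At the optimum: water uses 147 of 147 (binding); seed budget uses 170 of 170 (binding).
The binding rows give the dual system: 1·y_water + 4·y_seed budget = 22 and 6·y_water + 5·y_seed budget = 56.
→ y_water = 6 and y_seed budget = 4.
Shadow price of water = 6.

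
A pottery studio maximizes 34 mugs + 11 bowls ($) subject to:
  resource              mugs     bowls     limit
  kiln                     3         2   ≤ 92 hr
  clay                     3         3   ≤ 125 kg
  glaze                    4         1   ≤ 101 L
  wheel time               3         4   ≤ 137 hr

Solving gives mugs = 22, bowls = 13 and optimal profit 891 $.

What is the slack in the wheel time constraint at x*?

wheel time used = 3·22 + 4·13 = 118; slack = 137 − 118 = 19.

19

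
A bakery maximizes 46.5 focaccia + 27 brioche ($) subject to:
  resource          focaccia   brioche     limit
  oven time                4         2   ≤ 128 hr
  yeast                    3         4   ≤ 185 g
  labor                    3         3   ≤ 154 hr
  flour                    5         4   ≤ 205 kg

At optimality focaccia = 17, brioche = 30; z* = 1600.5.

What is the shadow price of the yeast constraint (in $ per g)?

0

Check each constraint at x*: oven time 128/128 (tight); yeast 171/185 (slack 14); labor 141/154 (slack 13); flour 205/205 (tight).
Slack constraints have shadow price 0 (complementary slackness).
From A_Bᵀ y = c: 4·y_oven time + 5·y_flour = 46.5; 2·y_oven time + 4·y_flour = 27.
This yields shadow prices y_oven time = 8.5, y_flour = 2.5.
Shadow price of yeast = 0.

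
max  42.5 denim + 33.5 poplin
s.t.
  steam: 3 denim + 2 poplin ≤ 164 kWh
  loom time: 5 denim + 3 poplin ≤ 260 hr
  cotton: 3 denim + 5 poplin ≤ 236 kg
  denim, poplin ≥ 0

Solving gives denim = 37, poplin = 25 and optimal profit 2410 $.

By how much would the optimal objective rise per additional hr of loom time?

7

Check each constraint at x*: steam 161/164 (slack 3); loom time 260/260 (tight); cotton 236/236 (tight).
Slack constraints have shadow price 0 (complementary slackness).
The binding rows give the dual system: 5·y_loom time + 3·y_cotton = 42.5 and 3·y_loom time + 5·y_cotton = 33.5.
Solving: y_loom time = 7, y_cotton = 2.5.
Shadow price of loom time = 7.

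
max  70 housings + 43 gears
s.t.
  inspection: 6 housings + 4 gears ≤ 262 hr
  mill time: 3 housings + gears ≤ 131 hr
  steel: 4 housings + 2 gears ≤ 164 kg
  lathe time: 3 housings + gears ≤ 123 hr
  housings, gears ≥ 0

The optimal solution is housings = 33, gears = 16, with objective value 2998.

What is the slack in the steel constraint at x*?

0

steel used = 4·33 + 2·16 = 164; slack = 164 − 164 = 0.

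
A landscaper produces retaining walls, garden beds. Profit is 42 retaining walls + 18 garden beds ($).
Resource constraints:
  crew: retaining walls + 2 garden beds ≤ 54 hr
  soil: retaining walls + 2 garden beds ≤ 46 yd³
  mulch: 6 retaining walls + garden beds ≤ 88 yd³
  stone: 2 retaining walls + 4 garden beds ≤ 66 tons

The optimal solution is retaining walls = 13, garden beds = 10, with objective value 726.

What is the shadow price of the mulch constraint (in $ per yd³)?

Binding: mulch and stone. Non-binding: crew (21 unused), soil (13 unused).
By complementary slackness, y = 0 for the non-binding constraints.
Dual feasibility on the basic columns requires 6·y_mulch + 2·y_stone = 42, 1·y_mulch + 4·y_stone = 18.
This yields shadow prices y_mulch = 6, y_stone = 3.
Shadow price of mulch = 6.

6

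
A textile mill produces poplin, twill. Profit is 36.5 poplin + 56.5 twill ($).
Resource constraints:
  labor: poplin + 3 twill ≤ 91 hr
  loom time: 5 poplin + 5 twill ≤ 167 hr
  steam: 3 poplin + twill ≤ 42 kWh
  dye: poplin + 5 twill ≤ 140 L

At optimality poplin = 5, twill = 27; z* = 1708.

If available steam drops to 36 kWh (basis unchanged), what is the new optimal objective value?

1654

Binding: steam and dye. Non-binding: labor (5 unused), loom time (7 unused).
Since labor, loom time are not tight, their duals are 0.
Dual feasibility on the basic columns requires 3·y_steam + 1·y_dye = 36.5, 1·y_steam + 5·y_dye = 56.5.
Solving: y_steam = 9, y_dye = 9.5.
Δz = y_steam·Δb = 9 × (-6) = -54, so new z* = 1708 − 54 = 1654.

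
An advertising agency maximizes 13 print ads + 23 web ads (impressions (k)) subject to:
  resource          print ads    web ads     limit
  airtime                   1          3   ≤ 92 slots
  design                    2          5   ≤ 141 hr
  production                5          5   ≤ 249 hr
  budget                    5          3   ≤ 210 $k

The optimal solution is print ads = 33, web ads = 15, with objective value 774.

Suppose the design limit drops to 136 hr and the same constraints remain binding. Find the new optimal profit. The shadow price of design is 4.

754

Δb = -5, so new z* = 774 + (4)·(-5) = 774 − 20 = 754.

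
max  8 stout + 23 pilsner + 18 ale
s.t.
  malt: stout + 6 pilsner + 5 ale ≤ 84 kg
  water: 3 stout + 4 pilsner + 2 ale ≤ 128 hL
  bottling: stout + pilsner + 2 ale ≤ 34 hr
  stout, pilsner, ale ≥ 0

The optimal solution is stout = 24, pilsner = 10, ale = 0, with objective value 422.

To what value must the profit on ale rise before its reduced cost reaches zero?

25

At the optimum: malt uses 84 of 84 (binding); water uses 112 of 128 (slack = 16); bottling uses 34 of 34 (binding).
Slack constraints have shadow price 0 (complementary slackness).
The binding rows give the dual system: 1·y_malt + 1·y_bottling = 8 and 6·y_malt + 1·y_bottling = 23.
→ y_malt = 3 and y_bottling = 5.
ale enters the basis when its profit ≥ yᵀa₃ = 3·5 + 5·2 = 25.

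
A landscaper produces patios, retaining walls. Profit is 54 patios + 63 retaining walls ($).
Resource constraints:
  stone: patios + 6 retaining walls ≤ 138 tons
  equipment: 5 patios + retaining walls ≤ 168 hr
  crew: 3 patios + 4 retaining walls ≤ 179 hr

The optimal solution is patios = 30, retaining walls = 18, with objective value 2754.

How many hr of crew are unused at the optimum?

crew used = 3·30 + 4·18 = 162; slack = 179 − 162 = 17.

17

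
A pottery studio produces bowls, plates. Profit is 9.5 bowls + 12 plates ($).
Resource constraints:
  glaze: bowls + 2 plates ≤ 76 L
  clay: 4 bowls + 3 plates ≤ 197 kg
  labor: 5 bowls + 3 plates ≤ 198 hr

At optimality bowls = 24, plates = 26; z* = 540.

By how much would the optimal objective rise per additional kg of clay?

0

Binding: glaze and labor. Non-binding: clay (23 unused).
Slack constraints have shadow price 0 (complementary slackness).
From A_Bᵀ y = c: 1·y_glaze + 5·y_labor = 9.5; 2·y_glaze + 3·y_labor = 12.
This yields shadow prices y_glaze = 4.5, y_labor = 1.
Shadow price of clay = 0.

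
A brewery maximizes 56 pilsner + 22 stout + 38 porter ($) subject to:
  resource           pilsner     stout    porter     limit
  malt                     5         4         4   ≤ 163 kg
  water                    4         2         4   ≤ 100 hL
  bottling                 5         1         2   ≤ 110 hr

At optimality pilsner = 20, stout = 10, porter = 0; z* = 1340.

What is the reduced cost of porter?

-6

Check each constraint at x*: malt 140/163 (slack 23); water 100/100 (tight); bottling 110/110 (tight).
Slack constraints have shadow price 0 (complementary slackness).
The binding rows give the dual system: 4·y_water + 5·y_bottling = 56 and 2·y_water + 1·y_bottling = 22.
→ y_water = 9 and y_bottling = 4.
Reduced cost of porter: c₃ − yᵀa₃ = 38 − (9·4 + 4·2) = 38 − 44 = -6.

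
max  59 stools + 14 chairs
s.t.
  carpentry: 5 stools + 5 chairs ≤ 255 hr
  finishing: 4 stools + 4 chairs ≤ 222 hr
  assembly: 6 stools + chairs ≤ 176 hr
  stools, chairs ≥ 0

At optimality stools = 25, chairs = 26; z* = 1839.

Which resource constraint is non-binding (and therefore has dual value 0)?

finishing

carpentry: 255/255 (binding)
finishing: 204/222 (slack 18)
assembly: 176/176 (binding)
By complementary slackness, a constraint with positive slack has shadow price 0 → finishing.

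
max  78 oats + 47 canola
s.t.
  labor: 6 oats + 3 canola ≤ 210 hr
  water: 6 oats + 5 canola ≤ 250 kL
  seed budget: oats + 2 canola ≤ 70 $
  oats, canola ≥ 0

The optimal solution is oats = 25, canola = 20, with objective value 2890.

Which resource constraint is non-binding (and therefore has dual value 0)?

labor: 210/210 (binding)
water: 250/250 (binding)
seed budget: 65/70 (slack 5)
By complementary slackness, a constraint with positive slack has shadow price 0 → seed budget.

seed budget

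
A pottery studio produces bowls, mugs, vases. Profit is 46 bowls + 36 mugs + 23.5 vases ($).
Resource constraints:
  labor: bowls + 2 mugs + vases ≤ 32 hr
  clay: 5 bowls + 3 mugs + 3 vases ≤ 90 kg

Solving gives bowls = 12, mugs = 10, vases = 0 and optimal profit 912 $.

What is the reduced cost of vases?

-6.5

At the optimum: labor uses 32 of 32 (binding); clay uses 90 of 90 (binding).
Dual feasibility on the basic columns requires 1·y_labor + 5·y_clay = 46, 2·y_labor + 3·y_clay = 36.
→ y_labor = 6 and y_clay = 8.
Reduced cost of vases: c₃ − yᵀa₃ = 23.5 − (6·1 + 8·3) = 23.5 − 30 = -6.5.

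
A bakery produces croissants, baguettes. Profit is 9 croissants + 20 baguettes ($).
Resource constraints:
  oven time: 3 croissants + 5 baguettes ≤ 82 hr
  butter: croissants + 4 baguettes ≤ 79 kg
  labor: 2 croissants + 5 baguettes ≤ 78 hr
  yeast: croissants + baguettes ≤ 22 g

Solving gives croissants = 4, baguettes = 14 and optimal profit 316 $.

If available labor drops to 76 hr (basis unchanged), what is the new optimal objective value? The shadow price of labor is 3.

310

Δb = -2, so new z* = 316 + (3)·(-2) = 316 − 6 = 310.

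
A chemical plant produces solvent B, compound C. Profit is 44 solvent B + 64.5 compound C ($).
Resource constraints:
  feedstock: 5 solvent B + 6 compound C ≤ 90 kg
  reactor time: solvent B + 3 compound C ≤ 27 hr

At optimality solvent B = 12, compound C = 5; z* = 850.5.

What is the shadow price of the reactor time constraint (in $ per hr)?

Check each constraint at x*: feedstock 90/90 (tight); reactor time 27/27 (tight).
From A_Bᵀ y = c: 5·y_feedstock + 1·y_reactor time = 44; 6·y_feedstock + 3·y_reactor time = 64.5.
Solving: y_feedstock = 7.5, y_reactor time = 6.5.
Shadow price of reactor time = 6.5.

6.5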